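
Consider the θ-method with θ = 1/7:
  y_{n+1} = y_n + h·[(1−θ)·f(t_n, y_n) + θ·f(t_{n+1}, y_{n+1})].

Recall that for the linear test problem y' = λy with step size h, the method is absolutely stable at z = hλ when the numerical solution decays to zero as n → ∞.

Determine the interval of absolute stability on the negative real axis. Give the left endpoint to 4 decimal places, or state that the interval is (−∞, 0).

Test eqn y'=λy, z=hλ:
  y_{n+1} = y_n + z·[6/7·y_n + 1/7·y_{n+1}] ⇒ (1 − 1/7z)y_{n+1} = (1 + 6/7z)y_n
  so R(z) = (1 + 6/7z)/(1 − 1/7z).

Find x<0 with |R(x)|<1.
x=-0.37: |R|=0.6486
R=−1: 1+6/7x = −1+1/7x ⇒ -5/7x=2 ⇒ x=2/(-5/7)=-2.8000
Confirm numerically:
  x=-2.417: |R|=0.79664 <1
  x=-2.374: |R|=0.77278 <1
  x=-2.253: |R|=0.70442 <1
  x=-3.368: |R|=1.27392 >1
  x=-3.045: |R|=1.12195 >1
Stable set (-2.8000, 0).

(-2.8000, 0).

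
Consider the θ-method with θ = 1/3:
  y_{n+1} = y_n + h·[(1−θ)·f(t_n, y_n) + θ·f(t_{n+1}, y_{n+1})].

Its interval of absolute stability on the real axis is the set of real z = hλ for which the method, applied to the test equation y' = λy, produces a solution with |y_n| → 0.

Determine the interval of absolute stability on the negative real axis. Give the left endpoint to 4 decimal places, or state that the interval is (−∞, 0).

(-6.0000, 0).

With y'=λy (z=hλ):
  y_{n+1} = y_n + z·[2/3·y_n + 1/3·y_{n+1}] ⇒ (1 − 1/3z)y_{n+1} = (1 + 2/3z)y_n
  ⇒ R(z) = (1 + 2/3z)/(1 − 1/3z).

Solve |R(x)|<1 on ℝ⁻.
x=-0.98: |R|=0.2613
R=−1: 1+2/3x = −1+1/3x ⇒ -1/3x=2 ⇒ x=2/(-1/3)=-6.0000
Confirm numerically:
  x=-5.587: |R|=0.95190 <1
  x=-3.752: |R|=0.66706 <1
  x=-3.179: |R|=0.54345 <1
  x=-6.509: |R|=1.05353 >1
  x=-6.194: |R|=1.02110 >1
  x=-6.167: |R|=1.01822 >1
Stable set (-6.0000, 0).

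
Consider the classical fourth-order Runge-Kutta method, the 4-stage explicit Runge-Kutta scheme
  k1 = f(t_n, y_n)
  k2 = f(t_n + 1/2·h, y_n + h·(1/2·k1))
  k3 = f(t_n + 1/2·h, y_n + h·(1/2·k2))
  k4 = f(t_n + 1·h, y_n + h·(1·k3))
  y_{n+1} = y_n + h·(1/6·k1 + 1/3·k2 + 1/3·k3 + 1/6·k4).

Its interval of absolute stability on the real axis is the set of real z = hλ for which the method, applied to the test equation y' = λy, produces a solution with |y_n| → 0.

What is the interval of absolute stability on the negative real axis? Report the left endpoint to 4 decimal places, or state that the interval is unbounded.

Set f=λy, z=hλ:
  order 4, 4-stage ⇒ R(z)=1+z+z^2/2+z^3/6+z^4/24
  (e.g. R(-0.39)=0.67713, |R|=0.67713)

Boundary: |R(x)|=1, x<0.
x=-0.39: |R|=0.6771
|R(-1.08)|=0.3499 |R(-0.95)|=0.3923 |R(-0.76)|=0.4695
Bisect:
  x_lo=-3.2085 |R|=1.8495  x_hi=-0.0713 |R|=0.9312
  mid=-1.63992 |R|=0.27105 →hi
  mid=-2.42421 |R|=0.57879 →hi
  mid=-2.81636 |R|=1.04786 →lo
  mid=-2.62029 |R|=0.77842 →hi
  mid=-2.71832 |R|=0.90364 →hi
  mid=-2.76734 |R|=0.97327 →hi
  mid=-2.79185 |R|=1.00993 →lo
  mid=-2.77960 |R|=0.99145 →hi
  mid=-2.78573 |R|=1.00065 →lo
  mid=-2.78266 |R|=0.99604 →hi
  ...
  [-2.78534,-2.78515] ⇒ x*=-2.7853
Interval (-2.7853, 0).

(-2.7853, 0).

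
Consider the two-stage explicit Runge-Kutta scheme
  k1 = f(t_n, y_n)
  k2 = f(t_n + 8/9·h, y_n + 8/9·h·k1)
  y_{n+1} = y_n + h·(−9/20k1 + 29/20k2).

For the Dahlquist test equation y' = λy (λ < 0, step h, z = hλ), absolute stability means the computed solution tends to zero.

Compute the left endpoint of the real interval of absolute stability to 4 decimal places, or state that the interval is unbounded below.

On y'=λy, z=hλ:
  k1=λy_n ⇒ h·k1=z·y_n;  k2=λ(1+8/9z)y_n ⇒ h·k2=z(1+8/9z)y_n
  y_{n+1}/y_n = 1 − 9/20z + 29/20z(1+8/9z) = 1 + z + 58/45z²
  so R(z) = 1 + z + 58/45z².

Find x<0 with |R(x)|<1.
x=-1.05: |R|=1.3710
R=1: x+58/45x²=0 ⇒ x=−45/58=-0.7759; min R=1−1/(4·58/45)=0.8060>−1
Confirm numerically:
  x=-0.659: |R|=0.90074 <1
  x=-0.587: |R|=0.85711 <1
  x=-0.571: |R|=0.84923 <1
  x=-0.408: |R|=0.80655 <1
  x=-1.207: |R|=1.67072 >1
  x=-0.943: |R|=1.20314 >1
Interval (-0.7759, 0).

left endpoint -0.7759.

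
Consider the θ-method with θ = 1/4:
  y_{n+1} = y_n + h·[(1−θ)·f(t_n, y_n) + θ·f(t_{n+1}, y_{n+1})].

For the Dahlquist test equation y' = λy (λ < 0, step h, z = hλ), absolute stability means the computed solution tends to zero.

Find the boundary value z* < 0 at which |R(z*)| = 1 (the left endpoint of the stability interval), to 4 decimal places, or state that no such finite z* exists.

Set f=λy, z=hλ:
  y_{n+1} = y_n + z·[3/4·y_n + 1/4·y_{n+1}] ⇒ (1 − 1/4z)y_{n+1} = (1 + 3/4z)y_n
  ⇒ R(z) = (1 + 3/4z)/(1 − 1/4z).

Solve |R(x)|<1 on ℝ⁻.
x=-0.48: |R|=0.5714
R=−1: 1+3/4x = −1+1/4x ⇒ -1/2x=2 ⇒ x=2/(-1/2)=-4.0000
Confirm numerically:
  x=-3.892: |R|=0.97263 <1
  x=-3.612: |R|=0.89806 <1
  x=-3.552: |R|=0.88136 <1
  x=-2.752: |R|=0.63033 <1
  x=-4.114: |R|=1.02810 >1
  x=-4.054: |R|=1.01341 >1
  x=-4.041: |R|=1.01020 >1
Stable set (-4.0000, 0).

z* = -4.0000.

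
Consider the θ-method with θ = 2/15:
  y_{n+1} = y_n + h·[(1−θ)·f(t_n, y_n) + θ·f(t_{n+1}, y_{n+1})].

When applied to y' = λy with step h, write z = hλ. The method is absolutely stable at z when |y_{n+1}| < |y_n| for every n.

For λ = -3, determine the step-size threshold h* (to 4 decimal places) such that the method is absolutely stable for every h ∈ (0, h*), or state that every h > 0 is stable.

(-2.7273,0); λ=-3 ⇒ h* = (30/11)/3 = 0.9091.

Test eqn y'=λy, z=hλ:
  y_{n+1} = y_n + z·[13/15·y_n + 2/15·y_{n+1}] ⇒ (1 − 2/15z)y_{n+1} = (1 + 13/15z)y_n
  ⇒ R(z) = (1 + 13/15z)/(1 − 2/15z).

Solve |R(x)|<1 on ℝ⁻.
x=-0.72: |R|=0.3431
R=−1: 1+13/15x = −1+2/15x ⇒ -11/15x=2 ⇒ x=2/(-11/15)=-2.7273
Confirm numerically:
  x=-2.677: |R|=0.97283 <1
  x=-2.608: |R|=0.93510 <1
  x=-2.520: |R|=0.88623 <1
  x=-1.759: |R|=0.42483 <1
  x=-3.025: |R|=1.15558 >1
  x=-2.982: |R|=1.13366 >1
Interval (-2.7273, 0).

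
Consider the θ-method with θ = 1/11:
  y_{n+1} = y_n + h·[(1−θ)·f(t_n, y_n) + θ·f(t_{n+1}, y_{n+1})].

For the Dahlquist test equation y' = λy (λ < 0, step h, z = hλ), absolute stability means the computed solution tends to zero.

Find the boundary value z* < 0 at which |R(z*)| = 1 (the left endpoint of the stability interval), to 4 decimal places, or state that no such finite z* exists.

Test eqn y'=λy, z=hλ:
  y_{n+1} = y_n + z·[10/11·y_n + 1/11·y_{n+1}] ⇒ (1 − 1/11z)y_{n+1} = (1 + 10/11z)y_n
  Hence R(z) = (1 + 10/11z)/(1 − 1/11z).

Solve |R(x)|<1 on ℝ⁻.
x=-1.3: |R|=0.1626
R=−1: 1+10/11x = −1+1/11x ⇒ -9/11x=2 ⇒ x=2/(-9/11)=-2.4444
Confirm numerically:
  x=-2.267: |R|=0.87963 <1
  x=-2.222: |R|=0.84859 <1
  x=-1.814: |R|=0.55720 <1
  x=-2.917: |R|=1.30560 >1
  x=-2.809: |R|=1.23760 >1
  x=-2.637: |R|=1.12708 >1
Interval (-2.4444, 0).

z* = -2.4444.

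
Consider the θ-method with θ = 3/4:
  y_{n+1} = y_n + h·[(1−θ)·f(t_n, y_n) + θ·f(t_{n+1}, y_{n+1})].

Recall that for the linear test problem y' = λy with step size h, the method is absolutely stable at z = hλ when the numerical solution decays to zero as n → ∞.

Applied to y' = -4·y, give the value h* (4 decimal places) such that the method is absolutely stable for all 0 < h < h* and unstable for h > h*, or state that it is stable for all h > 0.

With y'=λy (z=hλ):
  y_{n+1} = y_n + z·[1/4·y_n + 3/4·y_{n+1}] ⇒ (1 − 3/4z)y_{n+1} = (1 + 1/4z)y_n
  R(z) = (1 + 1/4z)/(1 − 3/4z).

Solve |R(x)|<1 on ℝ⁻.
x=-1.41: |R|=0.3147
x=-2: |R|=0.2000
x=-10: |R|=0.1765
x=-100: |R|=0.3158
θ=3/4≥1/2 ⇒ |1+1/4x|<|1−3/4x| ∀x<0 ⇒ stable on all of ℝ⁻.

(−∞, 0) — no finite endpoint. Any h>0 works for λ=-4.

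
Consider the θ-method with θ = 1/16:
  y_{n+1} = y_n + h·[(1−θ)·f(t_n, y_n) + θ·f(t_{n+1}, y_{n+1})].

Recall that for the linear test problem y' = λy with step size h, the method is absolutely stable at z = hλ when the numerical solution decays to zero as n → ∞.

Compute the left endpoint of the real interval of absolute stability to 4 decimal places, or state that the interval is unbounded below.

left endpoint -2.2857.

Test eqn y'=λy, z=hλ:
  y_{n+1} = y_n + z·[15/16·y_n + 1/16·y_{n+1}] ⇒ (1 − 1/16z)y_{n+1} = (1 + 15/16z)y_n
  ⇒ R(z) = (1 + 15/16z)/(1 − 1/16z).

Solve |R(x)|<1 on ℝ⁻.
x=-1.14: |R|=0.0642
R=−1: 1+15/16x = −1+1/16x ⇒ -7/8x=2 ⇒ x=2/(-7/8)=-2.2857
Confirm numerically:
  x=-2.070: |R|=0.83287 <1
  x=-1.472: |R|=0.34799 <1
  x=-1.406: |R|=0.29243 <1
  x=-2.553: |R|=1.20169 >1
  x=-2.523: |R|=1.17934 >1
  x=-2.406: |R|=1.09149 >1
Stable set (-2.2857, 0).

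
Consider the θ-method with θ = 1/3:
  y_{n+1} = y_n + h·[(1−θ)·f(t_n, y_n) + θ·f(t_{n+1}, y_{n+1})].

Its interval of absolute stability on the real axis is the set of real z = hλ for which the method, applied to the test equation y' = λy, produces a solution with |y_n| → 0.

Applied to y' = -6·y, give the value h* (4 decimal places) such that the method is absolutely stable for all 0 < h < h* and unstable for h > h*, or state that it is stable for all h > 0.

Test eqn y'=λy, z=hλ:
  y_{n+1} = y_n + z·[2/3·y_n + 1/3·y_{n+1}] ⇒ (1 − 1/3z)y_{n+1} = (1 + 2/3z)y_n
  ⇒ R(z) = (1 + 2/3z)/(1 − 1/3z).

Solve |R(x)|<1 on ℝ⁻.
x=-0.69: |R|=0.4390
R=−1: 1+2/3x = −1+1/3x ⇒ -1/3x=2 ⇒ x=2/(-1/3)=-6.0000
Confirm numerically:
  x=-5.904: |R|=0.98922 <1
  x=-4.293: |R|=0.76594 <1
  x=-3.242: |R|=0.55815 <1
  x=-3.219: |R|=0.55282 <1
  x=-6.331: |R|=1.03547 >1
  x=-6.143: |R|=1.01564 >1
  x=-6.110: |R|=1.01207 >1
So |R|<1 on (-6.0000, 0).

(-6.0000,0); λ=-6 ⇒ h* = (6)/6 = 1.0000.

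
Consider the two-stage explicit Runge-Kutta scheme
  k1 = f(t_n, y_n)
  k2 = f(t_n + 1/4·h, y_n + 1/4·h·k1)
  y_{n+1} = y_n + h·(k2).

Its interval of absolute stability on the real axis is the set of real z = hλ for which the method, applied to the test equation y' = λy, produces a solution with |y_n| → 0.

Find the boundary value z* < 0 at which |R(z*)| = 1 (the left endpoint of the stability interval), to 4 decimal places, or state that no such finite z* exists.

left endpoint -4.0000.

Set f=λy, z=hλ:
  k1=λy_n ⇒ h·k1=z·y_n;  k2=λ(1+1/4z)y_n ⇒ h·k2=z(1+1/4z)y_n
  y_{n+1}/y_n = 1 + z(1+1/4z) = 1 + z + 1/4z²
  ⇒ R(z) = 1 + z + 1/4z².

Boundary: |R(x)|=1, x<0.
x=-1.49: |R|=0.0650
R=1: x+1/4x²=0 ⇒ x=−4=-4.0000; min R=1−1/(4·1/4)=0.0000>−1
Confirm numerically:
  x=-3.567: |R|=0.61387 <1
  x=-3.446: |R|=0.52273 <1
  x=-3.201: |R|=0.36060 <1
  x=-1.971: |R|=0.00021 <1
  x=-4.266: |R|=1.28369 >1
  x=-4.159: |R|=1.16532 >1
Stable set (-4.0000, 0).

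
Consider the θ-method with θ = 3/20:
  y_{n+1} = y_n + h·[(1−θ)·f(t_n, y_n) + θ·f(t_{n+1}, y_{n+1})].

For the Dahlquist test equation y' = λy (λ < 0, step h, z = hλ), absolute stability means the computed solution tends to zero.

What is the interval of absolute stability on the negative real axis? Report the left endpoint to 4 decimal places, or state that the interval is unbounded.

Set f=λy, z=hλ:
  y_{n+1} = y_n + z·[17/20·y_n + 3/20·y_{n+1}] ⇒ (1 − 3/20z)y_{n+1} = (1 + 17/20z)y_n
  R(z) = (1 + 17/20z)/(1 − 3/20z).

Boundary: |R(x)|=1, x<0.
x=-1.3: |R|=0.0879
R=−1: 1+17/20x = −1+3/20x ⇒ -7/10x=2 ⇒ x=2/(-7/10)=-2.8571
Confirm numerically:
  x=-2.794: |R|=0.96885 <1
  x=-2.590: |R|=0.86532 <1
  x=-2.445: |R|=0.78892 <1
  x=-1.378: |R|=0.14196 <1
  x=-3.342: |R|=1.22607 >1
  x=-2.934: |R|=1.03736 >1
Interval (-2.8571, 0).

(-2.8571, 0).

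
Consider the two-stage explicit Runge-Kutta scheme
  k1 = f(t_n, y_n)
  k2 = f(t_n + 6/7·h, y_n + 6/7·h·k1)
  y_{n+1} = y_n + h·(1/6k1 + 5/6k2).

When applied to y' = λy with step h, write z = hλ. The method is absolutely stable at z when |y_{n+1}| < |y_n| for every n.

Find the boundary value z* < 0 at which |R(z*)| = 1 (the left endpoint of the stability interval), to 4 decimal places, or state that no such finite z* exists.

left endpoint -1.4000.

With y'=λy (z=hλ):
  k1=λy_n ⇒ h·k1=z·y_n;  k2=λ(1+6/7z)y_n ⇒ h·k2=z(1+6/7z)y_n
  y_{n+1}/y_n = 1 + 1/6z + 5/6z(1+6/7z) = 1 + z + 5/7z²
  ⇒ R(z) = 1 + z + 5/7z².

Boundary: |R(x)|=1, x<0.
x=-1: |R|=0.7143
R=1: x+5/7x²=0 ⇒ x=−7/5=-1.4000; min R=1−1/(4·5/7)=0.6500>−1
Confirm numerically:
  x=-1.138: |R|=0.78703 <1
  x=-0.863: |R|=0.66898 <1
  x=-0.583: |R|=0.65978 <1
  x=-1.909: |R|=1.69406 >1
  x=-1.904: |R|=1.68544 >1
  x=-1.619: |R|=1.25326 >1
Stable set (-1.4000, 0).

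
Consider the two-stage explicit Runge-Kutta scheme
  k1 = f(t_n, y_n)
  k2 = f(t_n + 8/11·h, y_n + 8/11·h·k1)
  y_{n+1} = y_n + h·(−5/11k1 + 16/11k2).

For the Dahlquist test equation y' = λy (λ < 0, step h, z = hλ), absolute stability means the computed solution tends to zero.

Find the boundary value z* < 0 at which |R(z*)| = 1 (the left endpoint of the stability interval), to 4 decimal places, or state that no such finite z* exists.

z* = -0.9453.

With y'=λy (z=hλ):
  k1=λy_n ⇒ h·k1=z·y_n;  k2=λ(1+8/11z)y_n ⇒ h·k2=z(1+8/11z)y_n
  y_{n+1}/y_n = 1 − 5/11z + 16/11z(1+8/11z) = 1 + z + 128/121z²
  so R(z) = 1 + z + 128/121z².

Need |R(x)|<1, x<0.
x=-0.9: |R|=0.9569
R=1: x+128/121x²=0 ⇒ x=−121/128=-0.9453; min R=1−1/(4·128/121)=0.7637>−1
Confirm numerically:
  x=-0.739: |R|=0.83871 <1
  x=-0.679: |R|=0.80871 <1
  x=-0.560: |R|=0.77174 <1
  x=-1.465: |R|=1.80539 >1
  x=-1.139: |R|=1.23337 >1
So |R|<1 on (-0.9453, 0).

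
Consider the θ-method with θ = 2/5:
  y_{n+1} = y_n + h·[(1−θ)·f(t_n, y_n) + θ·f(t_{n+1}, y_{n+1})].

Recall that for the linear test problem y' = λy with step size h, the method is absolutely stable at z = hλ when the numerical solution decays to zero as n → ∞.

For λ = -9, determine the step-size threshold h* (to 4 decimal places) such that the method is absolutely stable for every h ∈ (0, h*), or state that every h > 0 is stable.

(-10.0000,0); λ=-9 ⇒ h* = (10)/9 = 1.1111.

Test eqn y'=λy, z=hλ:
  y_{n+1} = y_n + z·[3/5·y_n + 2/5·y_{n+1}] ⇒ (1 − 2/5z)y_{n+1} = (1 + 3/5z)y_n
  Hence R(z) = (1 + 3/5z)/(1 − 2/5z).

Solve |R(x)|<1 on ℝ⁻.
x=-0.68: |R|=0.4654
R=−1: 1+3/5x = −1+2/5x ⇒ -1/5x=2 ⇒ x=2/(-1/5)=-10.0000
Confirm numerically:
  x=-8.604: |R|=0.93714 <1
  x=-8.524: |R|=0.93306 <1
  x=-4.882: |R|=0.65335 <1
  x=-4.639: |R|=0.62453 <1
  x=-10.386: |R|=1.01498 >1
  x=-10.076: |R|=1.00302 >1
So |R|<1 on (-10.0000, 0).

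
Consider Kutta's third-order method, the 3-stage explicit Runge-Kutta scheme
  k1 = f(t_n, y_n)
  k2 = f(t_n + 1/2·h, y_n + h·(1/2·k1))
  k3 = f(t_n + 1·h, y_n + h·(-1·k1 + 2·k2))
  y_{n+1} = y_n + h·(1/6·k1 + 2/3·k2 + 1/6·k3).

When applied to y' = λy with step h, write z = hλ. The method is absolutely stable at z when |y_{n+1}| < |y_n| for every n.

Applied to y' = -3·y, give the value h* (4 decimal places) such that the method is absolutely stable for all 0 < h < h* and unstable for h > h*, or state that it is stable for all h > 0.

(-2.5127,0); λ=-3 ⇒ h* = 0.8376.

On y'=λy, z=hλ:
  order 3, 3-stage ⇒ R(z)=1+z+z^2/2+z^3/6
  (e.g. R(-1.16)=0.25265, |R|=0.25265)

Need |R(x)|<1, x<0.
x=-1.16: |R|=0.2527
|R(-1.89)|=0.2292 |R(-1.36)|=0.1456 |R(-1.22)|=0.2216
Bisect:
  x_lo=-3.0024 |R|=2.0060  x_hi=-0.3162 |R|=0.7285
  mid=-1.65930 |R|=0.04408 →hi
  mid=-2.33085 |R|=0.72495 →hi
  mid=-2.66663 |R|=1.27154 →lo
  mid=-2.49874 |R|=0.97712 →hi
  mid=-2.58269 |R|=1.11875 →lo
  mid=-2.54071 |R|=1.04658 →lo
  mid=-2.51973 |R|=1.01152 →lo
  mid=-2.50923 |R|=0.99424 →hi
  mid=-2.51448 |R|=1.00286 →lo
  ...
  [-2.51284,-2.51268] ⇒ x*=-2.5127
Interval (-2.5127, 0).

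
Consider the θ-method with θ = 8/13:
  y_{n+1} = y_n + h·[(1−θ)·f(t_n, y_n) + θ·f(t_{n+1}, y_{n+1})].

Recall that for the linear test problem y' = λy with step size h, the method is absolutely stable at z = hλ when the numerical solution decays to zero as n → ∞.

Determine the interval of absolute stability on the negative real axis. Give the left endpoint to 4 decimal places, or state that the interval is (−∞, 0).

unbounded; (−∞, 0).

On y'=λy, z=hλ:
  y_{n+1} = y_n + z·[5/13·y_n + 8/13·y_{n+1}] ⇒ (1 − 8/13z)y_{n+1} = (1 + 5/13z)y_n
  ⇒ R(z) = (1 + 5/13z)/(1 − 8/13z).

Boundary: |R(x)|=1, x<0.
x=-1.45: |R|=0.2337
x=-2: |R|=0.1034
x=-10: |R|=0.3978
x=-100: |R|=0.5990
θ=8/13≥1/2 ⇒ |1+5/13x|<|1−8/13x| ∀x<0 ⇒ interval (−∞,0).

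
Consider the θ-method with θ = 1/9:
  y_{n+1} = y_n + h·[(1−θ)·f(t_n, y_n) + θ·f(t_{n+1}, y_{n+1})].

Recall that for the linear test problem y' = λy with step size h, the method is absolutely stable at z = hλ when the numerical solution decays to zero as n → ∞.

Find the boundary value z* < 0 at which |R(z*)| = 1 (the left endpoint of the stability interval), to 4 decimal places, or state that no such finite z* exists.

left endpoint -2.5714.

Test eqn y'=λy, z=hλ:
  y_{n+1} = y_n + z·[8/9·y_n + 1/9·y_{n+1}] ⇒ (1 − 1/9z)y_{n+1} = (1 + 8/9z)y_n
  Hence R(z) = (1 + 8/9z)/(1 − 1/9z).

Solve |R(x)|<1 on ℝ⁻.
x=-1.22: |R|=0.0744
R=−1: 1+8/9x = −1+1/9x ⇒ -7/9x=2 ⇒ x=2/(-7/9)=-2.5714
Confirm numerically:
  x=-2.454: |R|=0.92823 <1
  x=-2.208: |R|=0.77302 <1
  x=-1.549: |R|=0.32155 <1
  x=-1.417: |R|=0.22425 <1
  x=-2.843: |R|=1.16052 >1
  x=-2.683: |R|=1.06685 >1
  x=-2.592: |R|=1.01242 >1
Interval (-2.5714, 0).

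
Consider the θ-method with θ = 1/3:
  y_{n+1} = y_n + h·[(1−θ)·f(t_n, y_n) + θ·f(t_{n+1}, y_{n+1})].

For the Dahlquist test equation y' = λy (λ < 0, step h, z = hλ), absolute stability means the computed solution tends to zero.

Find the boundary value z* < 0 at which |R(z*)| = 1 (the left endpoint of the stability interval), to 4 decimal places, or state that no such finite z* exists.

z* = -6.0000.

With y'=λy (z=hλ):
  y_{n+1} = y_n + z·[2/3·y_n + 1/3·y_{n+1}] ⇒ (1 − 1/3z)y_{n+1} = (1 + 2/3z)y_n
  Hence R(z) = (1 + 2/3z)/(1 − 1/3z).

Need |R(x)|<1, x<0.
x=-0.72: |R|=0.4194
R=−1: 1+2/3x = −1+1/3x ⇒ -1/3x=2 ⇒ x=2/(-1/3)=-6.0000
Confirm numerically:
  x=-3.828: |R|=0.68190 <1
  x=-3.449: |R|=0.60443 <1
  x=-3.229: |R|=0.55515 <1
  x=-6.160: |R|=1.01747 >1
  x=-6.049: |R|=1.00541 >1
Stable set (-6.0000, 0).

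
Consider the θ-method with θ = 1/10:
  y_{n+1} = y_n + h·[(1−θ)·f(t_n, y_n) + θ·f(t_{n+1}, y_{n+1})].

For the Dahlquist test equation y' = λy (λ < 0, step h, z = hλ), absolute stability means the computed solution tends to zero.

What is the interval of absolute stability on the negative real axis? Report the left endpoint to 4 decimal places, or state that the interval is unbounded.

(-2.5000, 0).

With y'=λy (z=hλ):
  y_{n+1} = y_n + z·[9/10·y_n + 1/10·y_{n+1}] ⇒ (1 − 1/10z)y_{n+1} = (1 + 9/10z)y_n
  Hence R(z) = (1 + 9/10z)/(1 − 1/10z).

Boundary: |R(x)|=1, x<0.
x=-1.29: |R|=0.1426
R=−1: 1+9/10x = −1+1/10x ⇒ -4/5x=2 ⇒ x=2/(-4/5)=-2.5000
Confirm numerically:
  x=-2.246: |R|=0.83407 <1
  x=-2.162: |R|=0.77767 <1
  x=-1.874: |R|=0.57824 <1
  x=-3.089: |R|=1.36000 >1
  x=-2.883: |R|=1.23783 >1
  x=-2.605: |R|=1.06664 >1
So |R|<1 on (-2.5000, 0).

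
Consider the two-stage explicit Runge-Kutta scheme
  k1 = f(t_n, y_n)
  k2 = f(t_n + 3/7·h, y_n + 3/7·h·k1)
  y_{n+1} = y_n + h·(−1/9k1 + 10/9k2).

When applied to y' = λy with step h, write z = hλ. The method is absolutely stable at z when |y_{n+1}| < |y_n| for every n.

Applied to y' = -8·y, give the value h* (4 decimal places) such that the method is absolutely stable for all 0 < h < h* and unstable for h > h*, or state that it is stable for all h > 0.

With y'=λy (z=hλ):
  k1=λy_n ⇒ h·k1=z·y_n;  k2=λ(1+3/7z)y_n ⇒ h·k2=z(1+3/7z)y_n
  y_{n+1}/y_n = 1 − 1/9z + 10/9z(1+3/7z) = 1 + z + 10/21z²
  ⇒ R(z) = 1 + z + 10/21z².

Boundary: |R(x)|=1, x<0.
x=-0.47: |R|=0.6352
R=1: x+10/21x²=0 ⇒ x=−21/10=-2.1000; min R=1−1/(4·10/21)=0.4750>−1
Confirm numerically:
  x=-2.001: |R|=0.90567 <1
  x=-1.222: |R|=0.48909 <1
  x=-1.067: |R|=0.47514 <1
  x=-2.501: |R|=1.47757 >1
  x=-2.246: |R|=1.15615 >1
  x=-2.128: |R|=1.02837 >1
Interval (-2.1000, 0).

(-2.1000,0); λ=-8 ⇒ h* = (21/10)/8 = 0.2625.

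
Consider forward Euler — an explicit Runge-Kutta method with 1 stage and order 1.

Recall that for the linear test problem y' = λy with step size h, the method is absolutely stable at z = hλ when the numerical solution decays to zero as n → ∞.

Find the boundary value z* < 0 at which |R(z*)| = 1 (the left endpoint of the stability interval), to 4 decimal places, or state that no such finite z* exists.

Test eqn y'=λy, z=hλ:
  order 1, 1-stage ⇒ R(z)=1+z
  (e.g. R(-1.47)=-0.47000, |R|=0.47000)

Boundary: |R(x)|=1, x<0.
x=-1.47: |R|=0.4700
|R(-1.8)|=0.8000 |R(-0.72)|=0.2800 |R(-0.51)|=0.4900
Bisect:
  x_lo=-2.5529 |R|=1.5529  x_hi=-0.1795 |R|=0.8205
  mid=-1.36623 |R|=0.36623 →hi
  mid=-1.95958 |R|=0.95958 →hi
  mid=-2.25626 |R|=1.25626 →lo
  mid=-2.10792 |R|=1.10792 →lo
  mid=-2.03375 |R|=1.03375 →lo
  mid=-1.99667 |R|=0.99667 →hi
  mid=-2.01521 |R|=1.01521 →lo
  mid=-2.00594 |R|=1.00594 →lo
  ...
  [-2.00014,-2.00000] ⇒ x*=-2.0000
Stable set (-2.0000, 0).

left endpoint -2.0000.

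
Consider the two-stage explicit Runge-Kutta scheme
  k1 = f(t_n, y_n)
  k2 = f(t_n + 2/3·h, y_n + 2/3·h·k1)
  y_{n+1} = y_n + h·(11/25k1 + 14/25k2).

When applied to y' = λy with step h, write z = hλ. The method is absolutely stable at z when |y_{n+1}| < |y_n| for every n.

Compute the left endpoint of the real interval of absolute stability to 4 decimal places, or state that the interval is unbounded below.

On y'=λy, z=hλ:
  k1=λy_n ⇒ h·k1=z·y_n;  k2=λ(1+2/3z)y_n ⇒ h·k2=z(1+2/3z)y_n
  y_{n+1}/y_n = 1 + 11/25z + 14/25z(1+2/3z) = 1 + z + 28/75z²
  ⇒ R(z) = 1 + z + 28/75z².

Find x<0 with |R(x)|<1.
x=-1.05: |R|=0.3616
R=1: x+28/75x²=0 ⇒ x=−75/28=-2.6786; min R=1−1/(4·28/75)=0.3304>−1
Confirm numerically:
  x=-2.464: |R|=0.80262 <1
  x=-2.336: |R|=0.70124 <1
  x=-1.623: |R|=0.36041 <1
  x=-1.395: |R|=0.33152 <1
  x=-2.920: |R|=1.26319 >1
  x=-2.855: |R|=1.18805 >1
  x=-2.841: |R|=1.17228 >1
Interval (-2.6786, 0).

z* = -2.6786.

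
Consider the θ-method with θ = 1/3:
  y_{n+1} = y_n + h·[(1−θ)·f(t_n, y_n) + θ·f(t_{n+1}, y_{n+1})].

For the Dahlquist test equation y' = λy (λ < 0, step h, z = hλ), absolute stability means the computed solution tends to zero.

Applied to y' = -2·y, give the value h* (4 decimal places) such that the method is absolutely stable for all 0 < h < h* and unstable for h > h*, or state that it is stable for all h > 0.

(-6.0000,0); λ=-2 ⇒ h* = (6)/2 = 3.0000.

Test eqn y'=λy, z=hλ:
  y_{n+1} = y_n + z·[2/3·y_n + 1/3·y_{n+1}] ⇒ (1 − 1/3z)y_{n+1} = (1 + 2/3z)y_n
  R(z) = (1 + 2/3z)/(1 − 1/3z).

Solve |R(x)|<1 on ℝ⁻.
x=-0.95: |R|=0.2785
R=−1: 1+2/3x = −1+1/3x ⇒ -1/3x=2 ⇒ x=2/(-1/3)=-6.0000
Confirm numerically:
  x=-5.972: |R|=0.99688 <1
  x=-4.918: |R|=0.86335 <1
  x=-2.869: |R|=0.46652 <1
  x=-6.513: |R|=1.05393 >1
  x=-6.231: |R|=1.02502 >1
Interval (-6.0000, 0).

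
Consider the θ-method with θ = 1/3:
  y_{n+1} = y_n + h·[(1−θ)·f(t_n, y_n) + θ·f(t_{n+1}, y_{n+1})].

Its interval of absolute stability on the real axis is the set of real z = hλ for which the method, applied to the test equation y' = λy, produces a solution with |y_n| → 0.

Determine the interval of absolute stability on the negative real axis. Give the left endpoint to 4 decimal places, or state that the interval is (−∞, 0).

With y'=λy (z=hλ):
  y_{n+1} = y_n + z·[2/3·y_n + 1/3·y_{n+1}] ⇒ (1 − 1/3z)y_{n+1} = (1 + 2/3z)y_n
  Hence R(z) = (1 + 2/3z)/(1 − 1/3z).

Find x<0 with |R(x)|<1.
x=-0.38: |R|=0.6627
R=−1: 1+2/3x = −1+1/3x ⇒ -1/3x=2 ⇒ x=2/(-1/3)=-6.0000
Confirm numerically:
  x=-5.855: |R|=0.98363 <1
  x=-5.732: |R|=0.96931 <1
  x=-5.029: |R|=0.87906 <1
  x=-2.606: |R|=0.39458 <1
  x=-6.401: |R|=1.04266 >1
  x=-6.361: |R|=1.03856 >1
  x=-6.161: |R|=1.01757 >1
Interval (-6.0000, 0).

(-6.0000, 0).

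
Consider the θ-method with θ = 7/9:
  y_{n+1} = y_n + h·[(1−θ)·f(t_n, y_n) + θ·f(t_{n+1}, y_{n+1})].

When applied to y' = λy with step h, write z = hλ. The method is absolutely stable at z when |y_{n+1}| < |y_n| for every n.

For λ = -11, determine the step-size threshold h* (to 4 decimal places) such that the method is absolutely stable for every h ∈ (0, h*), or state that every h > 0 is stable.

On y'=λy, z=hλ:
  y_{n+1} = y_n + z·[2/9·y_n + 7/9·y_{n+1}] ⇒ (1 − 7/9z)y_{n+1} = (1 + 2/9z)y_n
  Hence R(z) = (1 + 2/9z)/(1 − 7/9z).

Find x<0 with |R(x)|<1.
x=-1.52: |R|=0.3035
x=-2: |R|=0.2174
x=-10: |R|=0.1392
x=-100: |R|=0.2694
θ=7/9≥1/2 ⇒ |1+2/9x|<|1−7/9x| ∀x<0 ⇒ unbounded interval.

interval (−∞, 0). Any h>0 works for λ=-11.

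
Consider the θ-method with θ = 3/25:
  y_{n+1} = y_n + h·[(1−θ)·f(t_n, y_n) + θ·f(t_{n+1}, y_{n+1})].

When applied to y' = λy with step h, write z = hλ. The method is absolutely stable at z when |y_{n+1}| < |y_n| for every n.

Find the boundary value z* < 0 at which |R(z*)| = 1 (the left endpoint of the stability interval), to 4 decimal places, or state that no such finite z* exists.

Test eqn y'=λy, z=hλ:
  y_{n+1} = y_n + z·[22/25·y_n + 3/25·y_{n+1}] ⇒ (1 − 3/25z)y_{n+1} = (1 + 22/25z)y_n
  R(z) = (1 + 22/25z)/(1 − 3/25z).

Solve |R(x)|<1 on ℝ⁻.
x=-0.31: |R|=0.7011
R=−1: 1+22/25x = −1+3/25x ⇒ -19/25x=2 ⇒ x=2/(-19/25)=-2.6316
Confirm numerically:
  x=-2.516: |R|=0.93253 <1
  x=-2.497: |R|=0.92130 <1
  x=-2.120: |R|=0.69005 <1
  x=-1.944: |R|=0.57628 <1
  x=-2.785: |R|=1.08739 >1
  x=-2.656: |R|=1.01407 >1
Stable set (-2.6316, 0).

z* = -2.6316.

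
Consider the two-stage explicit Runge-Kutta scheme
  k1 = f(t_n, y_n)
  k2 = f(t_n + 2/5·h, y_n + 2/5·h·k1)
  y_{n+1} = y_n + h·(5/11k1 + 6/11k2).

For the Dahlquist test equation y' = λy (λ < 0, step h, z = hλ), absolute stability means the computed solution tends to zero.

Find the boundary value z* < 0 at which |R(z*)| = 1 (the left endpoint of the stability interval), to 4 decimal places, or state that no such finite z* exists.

left endpoint -4.5833.

With y'=λy (z=hλ):
  k1=λy_n ⇒ h·k1=z·y_n;  k2=λ(1+2/5z)y_n ⇒ h·k2=z(1+2/5z)y_n
  y_{n+1}/y_n = 1 + 5/11z + 6/11z(1+2/5z) = 1 + z + 12/55z²
  R(z) = 1 + z + 12/55z².

Solve |R(x)|<1 on ℝ⁻.
x=-0.79: |R|=0.3462
R=1: x+12/55x²=0 ⇒ x=−55/12=-4.5833; min R=1−1/(4·12/55)=-0.1458>−1
Confirm numerically:
  x=-2.877: |R|=0.07108 <1
  x=-1.893: |R|=0.11116 <1
  x=-1.872: |R|=0.10741 <1
  x=-5.169: |R|=1.66050 >1
  x=-5.071: |R|=1.53955 >1
  x=-4.792: |R|=1.21817 >1
Interval (-4.5833, 0).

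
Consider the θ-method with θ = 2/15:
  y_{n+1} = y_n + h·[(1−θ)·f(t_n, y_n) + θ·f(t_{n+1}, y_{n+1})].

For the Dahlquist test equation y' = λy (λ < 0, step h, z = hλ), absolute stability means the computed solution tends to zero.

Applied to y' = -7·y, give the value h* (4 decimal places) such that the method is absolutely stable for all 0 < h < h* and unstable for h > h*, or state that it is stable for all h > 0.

On y'=λy, z=hλ:
  y_{n+1} = y_n + z·[13/15·y_n + 2/15·y_{n+1}] ⇒ (1 − 2/15z)y_{n+1} = (1 + 13/15z)y_n
  R(z) = (1 + 13/15z)/(1 − 2/15z).

Need |R(x)|<1, x<0.
x=-0.73: |R|=0.3348
R=−1: 1+13/15x = −1+2/15x ⇒ -11/15x=2 ⇒ x=2/(-11/15)=-2.7273
Confirm numerically:
  x=-2.568: |R|=0.91299 <1
  x=-2.513: |R|=0.88230 <1
  x=-1.133: |R|=0.01570 <1
  x=-3.294: |R|=1.28877 >1
  x=-3.218: |R|=1.25182 >1
  x=-3.076: |R|=1.18135 >1
Stable set (-2.7273, 0).

(-2.7273,0); λ=-7 ⇒ h* = (30/11)/7 = 0.3896.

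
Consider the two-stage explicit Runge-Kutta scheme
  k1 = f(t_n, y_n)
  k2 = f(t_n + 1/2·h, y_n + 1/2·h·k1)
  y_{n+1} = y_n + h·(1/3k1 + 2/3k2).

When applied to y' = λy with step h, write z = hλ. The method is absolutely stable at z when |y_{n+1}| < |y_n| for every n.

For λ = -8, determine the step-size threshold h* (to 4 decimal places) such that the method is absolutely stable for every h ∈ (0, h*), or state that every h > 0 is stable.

With y'=λy (z=hλ):
  k1=λy_n ⇒ h·k1=z·y_n;  k2=λ(1+1/2z)y_n ⇒ h·k2=z(1+1/2z)y_n
  y_{n+1}/y_n = 1 + 1/3z + 2/3z(1+1/2z) = 1 + z + 1/3z²
  Hence R(z) = 1 + z + 1/3z².

Need |R(x)|<1, x<0.
x=-1.1: |R|=0.3033
R=1: x+1/3x²=0 ⇒ x=−3=-3.0000; min R=1−1/(4·1/3)=0.2500>−1
Confirm numerically:
  x=-2.476: |R|=0.56753 <1
  x=-2.398: |R|=0.51880 <1
  x=-1.970: |R|=0.32363 <1
  x=-3.312: |R|=1.34445 >1
  x=-3.279: |R|=1.30495 >1
So |R|<1 on (-3.0000, 0).

(-3.0000,0); λ=-8 ⇒ h* = (3)/8 = 0.3750.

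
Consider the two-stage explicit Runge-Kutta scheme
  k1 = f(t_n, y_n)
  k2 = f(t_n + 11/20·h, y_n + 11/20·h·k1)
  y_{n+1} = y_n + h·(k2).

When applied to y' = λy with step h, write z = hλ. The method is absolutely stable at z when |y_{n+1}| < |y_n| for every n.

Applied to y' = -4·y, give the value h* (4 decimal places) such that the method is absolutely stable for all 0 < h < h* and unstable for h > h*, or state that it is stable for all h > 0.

(-1.8182,0); λ=-4 ⇒ h* = (20/11)/4 = 0.4545.

Set f=λy, z=hλ:
  k1=λy_n ⇒ h·k1=z·y_n;  k2=λ(1+11/20z)y_n ⇒ h·k2=z(1+11/20z)y_n
  y_{n+1}/y_n = 1 + z(1+11/20z) = 1 + z + 11/20z²
  Hence R(z) = 1 + z + 11/20z².

Boundary: |R(x)|=1, x<0.
x=-1.42: |R|=0.6890
R=1: x+11/20x²=0 ⇒ x=−20/11=-1.8182; min R=1−1/(4·11/20)=0.5455>−1
Confirm numerically:
  x=-1.779: |R|=0.96166 <1
  x=-1.663: |R|=0.85806 <1
  x=-0.843: |R|=0.54786 <1
  x=-0.756: |R|=0.55834 <1
  x=-2.264: |R|=1.55513 >1
  x=-1.932: |R|=1.12094 >1
Stable set (-1.8182, 0).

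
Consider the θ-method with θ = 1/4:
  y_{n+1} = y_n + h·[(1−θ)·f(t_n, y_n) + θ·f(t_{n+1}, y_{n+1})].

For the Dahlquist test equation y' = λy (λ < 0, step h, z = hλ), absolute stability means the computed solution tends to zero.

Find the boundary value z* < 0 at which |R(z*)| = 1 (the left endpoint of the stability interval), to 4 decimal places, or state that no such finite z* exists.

left endpoint -4.0000.

Set f=λy, z=hλ:
  y_{n+1} = y_n + z·[3/4·y_n + 1/4·y_{n+1}] ⇒ (1 − 1/4z)y_{n+1} = (1 + 3/4z)y_n
  R(z) = (1 + 3/4z)/(1 − 1/4z).

Boundary: |R(x)|=1, x<0.
x=-1.13: |R|=0.1189
R=−1: 1+3/4x = −1+1/4x ⇒ -1/2x=2 ⇒ x=2/(-1/2)=-4.0000
Confirm numerically:
  x=-3.796: |R|=0.94767 <1
  x=-3.519: |R|=0.87206 <1
  x=-2.778: |R|=0.63942 <1
  x=-2.274: |R|=0.44979 <1
  x=-4.180: |R|=1.04401 >1
  x=-4.153: |R|=1.03753 >1
  x=-4.127: |R|=1.03125 >1
So |R|<1 on (-4.0000, 0).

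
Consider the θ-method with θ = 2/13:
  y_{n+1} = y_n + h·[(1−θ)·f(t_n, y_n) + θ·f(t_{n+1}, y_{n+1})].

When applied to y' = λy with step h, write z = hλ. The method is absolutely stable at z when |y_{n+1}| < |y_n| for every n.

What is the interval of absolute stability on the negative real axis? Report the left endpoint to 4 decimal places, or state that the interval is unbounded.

Set f=λy, z=hλ:
  y_{n+1} = y_n + z·[11/13·y_n + 2/13·y_{n+1}] ⇒ (1 − 2/13z)y_{n+1} = (1 + 11/13z)y_n
  so R(z) = (1 + 11/13z)/(1 − 2/13z).

Need |R(x)|<1, x<0.
x=-1.32: |R|=0.0972
R=−1: 1+11/13x = −1+2/13x ⇒ -9/13x=2 ⇒ x=2/(-9/13)=-2.8889
Confirm numerically:
  x=-2.115: |R|=0.59576 <1
  x=-1.850: |R|=0.44012 <1
  x=-1.618: |R|=0.29552 <1
  x=-1.382: |R|=0.13969 <1
  x=-3.144: |R|=1.11904 >1
  x=-2.950: |R|=1.02910 >1
  x=-2.923: |R|=1.01629 >1
Stable set (-2.8889, 0).

z∈(-2.8889,0).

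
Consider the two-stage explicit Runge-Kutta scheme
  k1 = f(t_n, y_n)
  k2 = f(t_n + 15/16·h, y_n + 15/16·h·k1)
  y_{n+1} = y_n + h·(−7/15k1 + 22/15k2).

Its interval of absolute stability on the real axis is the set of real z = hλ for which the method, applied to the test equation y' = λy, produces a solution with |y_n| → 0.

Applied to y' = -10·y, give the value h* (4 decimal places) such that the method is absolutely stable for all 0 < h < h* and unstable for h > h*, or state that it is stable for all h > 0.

Set f=λy, z=hλ:
  k1=λy_n ⇒ h·k1=z·y_n;  k2=λ(1+15/16z)y_n ⇒ h·k2=z(1+15/16z)y_n
  y_{n+1}/y_n = 1 − 7/15z + 22/15z(1+15/16z) = 1 + z + 11/8z²
  ⇒ R(z) = 1 + z + 11/8z².

Need |R(x)|<1, x<0.
x=-1.58: |R|=2.8526
R=1: x+11/8x²=0 ⇒ x=−8/11=-0.7273; min R=1−1/(4·11/8)=0.8182>−1
Confirm numerically:
  x=-0.604: |R|=0.89762 <1
  x=-0.603: |R|=0.89696 <1
  x=-0.452: |R|=0.82892 <1
  x=-0.978: |R|=1.33717 >1
  x=-0.831: |R|=1.11852 >1
Interval (-0.7273, 0).

(-0.7273,0); λ=-10 ⇒ h* = (8/11)/10 = 0.0727.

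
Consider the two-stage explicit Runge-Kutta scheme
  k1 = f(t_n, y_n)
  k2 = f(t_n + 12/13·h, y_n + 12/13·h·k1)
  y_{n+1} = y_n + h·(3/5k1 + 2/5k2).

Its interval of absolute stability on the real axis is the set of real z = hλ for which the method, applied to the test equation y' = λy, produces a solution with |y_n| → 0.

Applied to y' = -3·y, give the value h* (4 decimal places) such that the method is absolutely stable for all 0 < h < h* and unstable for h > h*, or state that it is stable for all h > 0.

(-2.7083,0); λ=-3 ⇒ h* = (65/24)/3 = 0.9028.

On y'=λy, z=hλ:
  k1=λy_n ⇒ h·k1=z·y_n;  k2=λ(1+12/13z)y_n ⇒ h·k2=z(1+12/13z)y_n
  y_{n+1}/y_n = 1 + 3/5z + 2/5z(1+12/13z) = 1 + z + 24/65z²
  so R(z) = 1 + z + 24/65z².

Find x<0 with |R(x)|<1.
x=-1.29: |R|=0.3244
R=1: x+24/65x²=0 ⇒ x=−65/24=-2.7083; min R=1−1/(4·24/65)=0.3229>−1
Confirm numerically:
  x=-2.383: |R|=0.71375 <1
  x=-1.333: |R|=0.32308 <1
  x=-1.293: |R|=0.32430 <1
  x=-3.275: |R|=1.68523 >1
  x=-2.907: |R|=1.21324 >1
Stable set (-2.7083, 0).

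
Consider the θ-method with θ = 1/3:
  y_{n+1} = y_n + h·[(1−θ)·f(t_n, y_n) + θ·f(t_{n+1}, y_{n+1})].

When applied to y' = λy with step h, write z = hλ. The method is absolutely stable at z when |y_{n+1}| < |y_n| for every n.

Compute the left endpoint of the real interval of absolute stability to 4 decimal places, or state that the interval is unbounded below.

left endpoint -6.0000.

On y'=λy, z=hλ:
  y_{n+1} = y_n + z·[2/3·y_n + 1/3·y_{n+1}] ⇒ (1 − 1/3z)y_{n+1} = (1 + 2/3z)y_n
  R(z) = (1 + 2/3z)/(1 − 1/3z).

Find x<0 with |R(x)|<1.
x=-1.06: |R|=0.2167
R=−1: 1+2/3x = −1+1/3x ⇒ -1/3x=2 ⇒ x=2/(-1/3)=-6.0000
Confirm numerically:
  x=-3.385: |R|=0.59045 <1
  x=-3.372: |R|=0.58757 <1
  x=-2.486: |R|=0.35946 <1
  x=-6.429: |R|=1.04550 >1
  x=-6.331: |R|=1.03547 >1
  x=-6.105: |R|=1.01153 >1
Interval (-6.0000, 0).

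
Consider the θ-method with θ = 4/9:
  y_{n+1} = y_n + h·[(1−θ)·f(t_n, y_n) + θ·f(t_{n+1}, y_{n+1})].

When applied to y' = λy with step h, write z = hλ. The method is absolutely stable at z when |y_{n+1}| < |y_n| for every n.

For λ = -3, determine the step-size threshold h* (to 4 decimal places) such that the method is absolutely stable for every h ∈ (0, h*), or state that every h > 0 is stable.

On y'=λy, z=hλ:
  y_{n+1} = y_n + z·[5/9·y_n + 4/9·y_{n+1}] ⇒ (1 − 4/9z)y_{n+1} = (1 + 5/9z)y_n
  ⇒ R(z) = (1 + 5/9z)/(1 − 4/9z).

Solve |R(x)|<1 on ℝ⁻.
x=-1.18: |R|=0.2259
R=−1: 1+5/9x = −1+4/9x ⇒ -1/9x=2 ⇒ x=2/(-1/9)=-18.0000
Confirm numerically:
  x=-17.101: |R|=0.98839 <1
  x=-14.911: |R|=0.95500 <1
  x=-12.843: |R|=0.91458 <1
  x=-18.280: |R|=1.00341 >1
  x=-18.205: |R|=1.00251 >1
Interval (-18.0000, 0).

(-18.0000,0); λ=-3 ⇒ h* = (18)/3 = 6.0000.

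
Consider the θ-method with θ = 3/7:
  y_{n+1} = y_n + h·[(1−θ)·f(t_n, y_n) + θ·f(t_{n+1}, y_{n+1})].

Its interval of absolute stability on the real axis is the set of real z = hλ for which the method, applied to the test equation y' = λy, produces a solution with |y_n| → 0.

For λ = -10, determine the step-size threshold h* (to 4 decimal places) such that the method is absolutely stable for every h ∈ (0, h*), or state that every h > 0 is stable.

With y'=λy (z=hλ):
  y_{n+1} = y_n + z·[4/7·y_n + 3/7·y_{n+1}] ⇒ (1 − 3/7z)y_{n+1} = (1 + 4/7z)y_n
  Hence R(z) = (1 + 4/7z)/(1 − 3/7z).

Find x<0 with |R(x)|<1.
x=-1.14: |R|=0.2342
R=−1: 1+4/7x = −1+3/7x ⇒ -1/7x=2 ⇒ x=2/(-1/7)=-14.0000
Confirm numerically:
  x=-13.851: |R|=0.99693 <1
  x=-12.551: |R|=0.96755 <1
  x=-11.728: |R|=0.94614 <1
  x=-11.523: |R|=0.94041 <1
  x=-14.257: |R|=1.00516 >1
  x=-14.171: |R|=1.00345 >1
So |R|<1 on (-14.0000, 0).

(-14.0000,0); λ=-10 ⇒ h* = (14)/10 = 1.4000.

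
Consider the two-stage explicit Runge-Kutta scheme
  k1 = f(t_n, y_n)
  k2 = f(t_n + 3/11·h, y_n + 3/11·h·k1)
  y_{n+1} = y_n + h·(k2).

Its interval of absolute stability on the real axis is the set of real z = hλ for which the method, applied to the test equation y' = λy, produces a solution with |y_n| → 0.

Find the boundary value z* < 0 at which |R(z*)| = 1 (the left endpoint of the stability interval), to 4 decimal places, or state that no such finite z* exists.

Test eqn y'=λy, z=hλ:
  k1=λy_n ⇒ h·k1=z·y_n;  k2=λ(1+3/11z)y_n ⇒ h·k2=z(1+3/11z)y_n
  y_{n+1}/y_n = 1 + z(1+3/11z) = 1 + z + 3/11z²
  ⇒ R(z) = 1 + z + 3/11z².

Need |R(x)|<1, x<0.
x=-1.63: |R|=0.0946
R=1: x+3/11x²=0 ⇒ x=−11/3=-3.6667; min R=1−1/(4·3/11)=0.0833>−1
Confirm numerically:
  x=-3.219: |R|=0.60699 <1
  x=-2.497: |R|=0.20346 <1
  x=-2.430: |R|=0.18043 <1
  x=-1.494: |R|=0.11474 <1
  x=-4.059: |R|=1.43431 >1
  x=-3.831: |R|=1.17170 >1
  x=-3.710: |R|=1.04385 >1
Interval (-3.6667, 0).

left endpoint -3.6667.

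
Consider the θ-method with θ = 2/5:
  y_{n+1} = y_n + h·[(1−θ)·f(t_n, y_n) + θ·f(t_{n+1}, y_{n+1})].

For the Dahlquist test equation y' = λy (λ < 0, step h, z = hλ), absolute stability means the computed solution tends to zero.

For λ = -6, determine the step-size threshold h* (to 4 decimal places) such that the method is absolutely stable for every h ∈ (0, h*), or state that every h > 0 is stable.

With y'=λy (z=hλ):
  y_{n+1} = y_n + z·[3/5·y_n + 2/5·y_{n+1}] ⇒ (1 − 2/5z)y_{n+1} = (1 + 3/5z)y_n
  so R(z) = (1 + 3/5z)/(1 − 2/5z).

Find x<0 with |R(x)|<1.
x=-0.49: |R|=0.5903
R=−1: 1+3/5x = −1+2/5x ⇒ -1/5x=2 ⇒ x=2/(-1/5)=-10.0000
Confirm numerically:
  x=-9.212: |R|=0.96636 <1
  x=-6.754: |R|=0.82462 <1
  x=-6.347: |R|=0.79355 <1
  x=-6.117: |R|=0.77469 <1
  x=-10.525: |R|=1.02015 >1
  x=-10.494: |R|=1.01901 >1
  x=-10.255: |R|=1.01000 >1
Interval (-10.0000, 0).

(-10.0000,0); λ=-6 ⇒ h* = (10)/6 = 1.6667.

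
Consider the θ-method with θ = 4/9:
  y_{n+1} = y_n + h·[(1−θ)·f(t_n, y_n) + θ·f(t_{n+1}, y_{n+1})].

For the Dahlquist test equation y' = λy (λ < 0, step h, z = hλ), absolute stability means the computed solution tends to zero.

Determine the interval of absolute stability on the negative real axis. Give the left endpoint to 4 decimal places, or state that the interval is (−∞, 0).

z∈(-18.0000,0).

On y'=λy, z=hλ:
  y_{n+1} = y_n + z·[5/9·y_n + 4/9·y_{n+1}] ⇒ (1 − 4/9z)y_{n+1} = (1 + 5/9z)y_n
  R(z) = (1 + 5/9z)/(1 − 4/9z).

Need |R(x)|<1, x<0.
x=-0.54: |R|=0.5645
R=−1: 1+5/9x = −1+4/9x ⇒ -1/9x=2 ⇒ x=2/(-1/9)=-18.0000
Confirm numerically:
  x=-17.705: |R|=0.99630 <1
  x=-17.412: |R|=0.99252 <1
  x=-8.043: |R|=0.75816 <1
  x=-18.528: |R|=1.00635 >1
  x=-18.342: |R|=1.00415 >1
  x=-18.324: |R|=1.00394 >1
So |R|<1 on (-18.0000, 0).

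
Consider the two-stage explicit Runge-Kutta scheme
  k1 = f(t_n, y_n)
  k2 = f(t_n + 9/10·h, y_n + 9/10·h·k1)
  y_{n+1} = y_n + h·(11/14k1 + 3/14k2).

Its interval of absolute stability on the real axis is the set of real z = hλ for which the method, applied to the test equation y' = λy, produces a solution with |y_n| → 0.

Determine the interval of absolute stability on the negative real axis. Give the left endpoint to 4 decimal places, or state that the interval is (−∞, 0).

(-5.1852, 0).

On y'=λy, z=hλ:
  k1=λy_n ⇒ h·k1=z·y_n;  k2=λ(1+9/10z)y_n ⇒ h·k2=z(1+9/10z)y_n
  y_{n+1}/y_n = 1 + 11/14z + 3/14z(1+9/10z) = 1 + z + 27/140z²
  R(z) = 1 + z + 27/140z².

Find x<0 with |R(x)|<1.
x=-0.97: |R|=0.2115
R=1: x+27/140x²=0 ⇒ x=−140/27=-5.1852; min R=1−1/(4·27/140)=-0.2963>−1
Confirm numerically:
  x=-4.857: |R|=0.69259 <1
  x=-4.156: |R|=0.17509 <1
  x=-2.997: |R|=0.26476 <1
  x=-5.511: |R|=1.34629 >1
  x=-5.390: |R|=1.21291 >1
Stable set (-5.1852, 0).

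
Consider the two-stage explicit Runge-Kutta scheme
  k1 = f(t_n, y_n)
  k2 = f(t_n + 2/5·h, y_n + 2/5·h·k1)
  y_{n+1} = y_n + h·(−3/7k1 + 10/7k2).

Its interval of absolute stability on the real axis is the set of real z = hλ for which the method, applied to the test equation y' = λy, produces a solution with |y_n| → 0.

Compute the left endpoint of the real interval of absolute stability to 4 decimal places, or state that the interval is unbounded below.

Set f=λy, z=hλ:
  k1=λy_n ⇒ h·k1=z·y_n;  k2=λ(1+2/5z)y_n ⇒ h·k2=z(1+2/5z)y_n
  y_{n+1}/y_n = 1 − 3/7z + 10/7z(1+2/5z) = 1 + z + 4/7z²
  Hence R(z) = 1 + z + 4/7z².

Find x<0 with |R(x)|<1.
x=-1.27: |R|=0.6517
R=1: x+4/7x²=0 ⇒ x=−7/4=-1.7500; min R=1−1/(4·4/7)=0.5625>−1
Confirm numerically:
  x=-1.439: |R|=0.74427 <1
  x=-1.433: |R|=0.74042 <1
  x=-1.367: |R|=0.70082 <1
  x=-0.829: |R|=0.56371 <1
  x=-2.255: |R|=1.65073 >1
  x=-2.123: |R|=1.45250 >1
So |R|<1 on (-1.7500, 0).

z* = -1.7500.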